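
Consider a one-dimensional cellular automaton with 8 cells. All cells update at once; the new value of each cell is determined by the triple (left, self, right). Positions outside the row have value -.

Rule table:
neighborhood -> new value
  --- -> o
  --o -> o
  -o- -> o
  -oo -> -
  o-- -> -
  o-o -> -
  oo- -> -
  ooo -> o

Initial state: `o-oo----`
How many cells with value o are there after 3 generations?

o----ooo
o-ooo-o-
o--o--o-
count of o: 3

3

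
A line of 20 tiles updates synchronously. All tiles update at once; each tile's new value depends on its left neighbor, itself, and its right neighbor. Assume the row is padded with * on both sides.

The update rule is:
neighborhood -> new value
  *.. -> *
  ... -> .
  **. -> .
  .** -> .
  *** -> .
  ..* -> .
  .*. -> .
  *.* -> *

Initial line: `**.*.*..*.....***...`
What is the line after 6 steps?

..*.*.*..*.......*..
*..*.*.*..*.......*.
.*..*.*.*..*.......*
*.*..*.*.*..*.......
.*.*..*.*.*..*......
*.*.*..*.*.*..*.....

*.*.*..*.*.*..*.....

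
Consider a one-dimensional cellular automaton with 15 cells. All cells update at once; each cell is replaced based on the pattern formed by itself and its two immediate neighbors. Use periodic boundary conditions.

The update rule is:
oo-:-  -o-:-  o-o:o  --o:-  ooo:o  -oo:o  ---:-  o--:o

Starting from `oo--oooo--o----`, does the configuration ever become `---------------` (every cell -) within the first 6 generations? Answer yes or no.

o-o-ooo-o--o---
-o-ooo-o-o--o--
--ooo-o-o-o--o-
--oo-o-o-o-o--o
o-o-o-o-o-o-o--
-o-o-o-o-o-o-o-
generation 6 is -o-o-o-o-o-o-o-, still not uniform -

no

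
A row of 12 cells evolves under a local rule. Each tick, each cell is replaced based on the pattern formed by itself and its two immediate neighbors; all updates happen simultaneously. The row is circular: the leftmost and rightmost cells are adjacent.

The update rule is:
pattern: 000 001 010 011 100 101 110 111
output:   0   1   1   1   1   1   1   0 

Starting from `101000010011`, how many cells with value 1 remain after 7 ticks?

111100111110
100111100011
111100110110
100111111111
111100000000
100110000001
111111000011
count of 1: 8

8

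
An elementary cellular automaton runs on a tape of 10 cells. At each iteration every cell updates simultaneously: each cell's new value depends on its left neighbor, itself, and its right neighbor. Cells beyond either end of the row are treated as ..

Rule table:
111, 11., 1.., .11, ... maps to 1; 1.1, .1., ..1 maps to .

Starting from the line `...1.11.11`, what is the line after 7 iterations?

1111.11.11

11...11.11
1111.11.11
1111.11.11  (fixed point — unchanged through iteration 7)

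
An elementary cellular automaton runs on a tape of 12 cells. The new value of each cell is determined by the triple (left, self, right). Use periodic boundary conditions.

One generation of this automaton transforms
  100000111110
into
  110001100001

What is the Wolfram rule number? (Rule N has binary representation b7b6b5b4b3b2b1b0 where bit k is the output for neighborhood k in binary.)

position 7: 111 → 0  (bit 7 = 0)
position 10: 110 → 0  (bit 6 = 0)
position 11: 101 → 1  (bit 5 = 1)
position 1: 100 → 1  (bit 4 = 1)
position 6: 011 → 1  (bit 3 = 1)
position 0: 010 → 1  (bit 2 = 1)
position 5: 001 → 1  (bit 1 = 1)
position 2: 000 → 0  (bit 0 = 0)
bits b7..b0 = 00111110 = 62

62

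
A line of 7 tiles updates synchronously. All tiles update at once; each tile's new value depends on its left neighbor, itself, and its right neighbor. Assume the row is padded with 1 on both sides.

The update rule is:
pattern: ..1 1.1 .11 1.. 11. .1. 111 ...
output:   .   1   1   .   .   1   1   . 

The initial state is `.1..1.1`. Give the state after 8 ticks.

tick 1: 11..111
tick 2: 1...111
tick 3: ....111
tick 4: ....111  (fixed point — unchanged through tick 8)

....111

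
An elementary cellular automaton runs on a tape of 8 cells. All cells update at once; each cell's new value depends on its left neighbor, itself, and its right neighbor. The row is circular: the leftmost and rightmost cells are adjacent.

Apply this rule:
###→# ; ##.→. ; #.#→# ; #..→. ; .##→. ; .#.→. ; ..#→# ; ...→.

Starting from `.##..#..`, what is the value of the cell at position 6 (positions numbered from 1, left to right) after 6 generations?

.

#...#...
...#...#
..#...#.
.#...#..
#...#...  (repeats generation 1; period 4)
generation 6: ...#...#
position 6 holds .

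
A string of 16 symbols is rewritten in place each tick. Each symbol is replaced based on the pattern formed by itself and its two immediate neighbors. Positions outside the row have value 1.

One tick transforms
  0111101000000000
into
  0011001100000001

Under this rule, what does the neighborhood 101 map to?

At position 0 the neighborhood is 101; the next row has 0 there.

0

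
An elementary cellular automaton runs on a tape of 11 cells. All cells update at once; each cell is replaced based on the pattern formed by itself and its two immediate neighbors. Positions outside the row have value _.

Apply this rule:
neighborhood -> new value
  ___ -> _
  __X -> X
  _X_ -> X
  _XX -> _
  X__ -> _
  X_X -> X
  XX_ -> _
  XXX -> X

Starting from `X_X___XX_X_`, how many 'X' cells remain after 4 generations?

XXX__X__XX_
_X__XX_X___
XX_X__XX___
__XX_X_____
count of X: 3

3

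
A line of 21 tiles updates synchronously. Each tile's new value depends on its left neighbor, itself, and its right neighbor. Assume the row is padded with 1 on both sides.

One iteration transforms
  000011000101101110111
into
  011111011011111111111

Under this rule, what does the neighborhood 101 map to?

At position 10 the neighborhood is 101; the next row has 1 there.

1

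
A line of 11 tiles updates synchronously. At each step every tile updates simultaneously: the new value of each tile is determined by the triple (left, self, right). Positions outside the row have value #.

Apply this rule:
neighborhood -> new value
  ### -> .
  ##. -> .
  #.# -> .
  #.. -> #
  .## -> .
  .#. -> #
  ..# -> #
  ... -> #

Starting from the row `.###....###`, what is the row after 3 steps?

step 1: ....####...
step 2: ####....###
step 3: ....####...

....####...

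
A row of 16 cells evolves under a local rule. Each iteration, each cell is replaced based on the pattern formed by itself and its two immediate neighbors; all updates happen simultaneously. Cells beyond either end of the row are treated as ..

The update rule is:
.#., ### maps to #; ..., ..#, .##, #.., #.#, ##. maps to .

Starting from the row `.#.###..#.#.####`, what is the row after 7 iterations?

.#..#...#.#..##.
.#..#...#.#.....
.#..#...#.#.....  (fixed point — unchanged through iteration 7)

.#..#...#.#.....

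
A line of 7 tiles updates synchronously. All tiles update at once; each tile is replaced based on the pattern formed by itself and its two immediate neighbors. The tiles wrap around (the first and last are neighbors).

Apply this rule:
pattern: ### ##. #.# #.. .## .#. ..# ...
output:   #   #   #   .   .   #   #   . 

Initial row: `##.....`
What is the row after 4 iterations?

##.###.

.#....#
##...##
##..#.#
##.###.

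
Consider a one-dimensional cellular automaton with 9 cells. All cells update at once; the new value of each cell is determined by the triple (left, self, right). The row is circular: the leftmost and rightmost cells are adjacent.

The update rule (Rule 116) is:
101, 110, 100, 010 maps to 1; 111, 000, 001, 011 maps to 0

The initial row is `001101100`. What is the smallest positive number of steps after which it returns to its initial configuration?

step 1: 000110110
step 2: 000011011
step 3: 100001101
step 4: 110000110
step 5: 011000011
step 6: 101100001
step 7: 110110000
step 8: 011011000
step 9: 001101100

9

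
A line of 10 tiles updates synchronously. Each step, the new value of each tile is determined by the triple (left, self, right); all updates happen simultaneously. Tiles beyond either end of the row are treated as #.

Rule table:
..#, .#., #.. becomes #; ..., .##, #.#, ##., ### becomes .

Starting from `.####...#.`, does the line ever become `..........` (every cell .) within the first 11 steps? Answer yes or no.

no

.....#.##.
#...##....
.#.#..#..#
.#.######.
.#........
.##......#
...#....#.
#.###..##.
.....##...
#...#..#.#
.#.#####..
step 11 is .#.#####.., still not uniform .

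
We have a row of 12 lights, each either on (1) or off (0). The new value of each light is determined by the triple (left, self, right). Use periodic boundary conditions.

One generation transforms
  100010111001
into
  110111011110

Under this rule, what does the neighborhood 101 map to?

1

At position 5 the neighborhood is 101; the next row has 1 there.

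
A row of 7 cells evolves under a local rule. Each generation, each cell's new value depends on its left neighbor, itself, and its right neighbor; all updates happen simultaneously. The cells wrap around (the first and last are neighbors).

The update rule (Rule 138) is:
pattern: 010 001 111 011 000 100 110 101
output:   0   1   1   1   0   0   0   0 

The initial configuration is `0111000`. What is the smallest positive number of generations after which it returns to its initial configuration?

1110000
1100001
1000011
0000111
0001110
0011100
0111000

7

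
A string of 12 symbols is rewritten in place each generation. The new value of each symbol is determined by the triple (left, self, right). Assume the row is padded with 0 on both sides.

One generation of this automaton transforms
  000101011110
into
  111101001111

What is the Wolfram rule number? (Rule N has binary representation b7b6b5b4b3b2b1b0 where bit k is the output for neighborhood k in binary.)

position 8: 111 → 1  (bit 7 = 1)
position 10: 110 → 1  (bit 6 = 1)
position 4: 101 → 0  (bit 5 = 0)
position 11: 100 → 1  (bit 4 = 1)
position 7: 011 → 0  (bit 3 = 0)
position 3: 010 → 1  (bit 2 = 1)
position 2: 001 → 1  (bit 1 = 1)
position 0: 000 → 1  (bit 0 = 1)
bits b7..b0 = 11010111 = 215

215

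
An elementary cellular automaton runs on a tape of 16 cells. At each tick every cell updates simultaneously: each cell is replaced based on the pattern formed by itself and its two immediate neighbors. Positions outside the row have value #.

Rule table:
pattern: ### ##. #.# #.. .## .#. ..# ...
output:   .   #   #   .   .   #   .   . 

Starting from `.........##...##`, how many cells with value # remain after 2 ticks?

..........#.....
..........#.....
count of #: 1

1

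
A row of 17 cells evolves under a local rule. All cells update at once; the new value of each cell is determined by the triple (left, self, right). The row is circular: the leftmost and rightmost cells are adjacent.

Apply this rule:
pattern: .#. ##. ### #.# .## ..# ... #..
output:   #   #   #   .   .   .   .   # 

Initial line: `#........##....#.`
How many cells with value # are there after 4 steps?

5

step 1: ##........##...#.
step 2: .##........##..#.
step 3: ..##........##.##
step 4: #..##........#..#
count of #: 5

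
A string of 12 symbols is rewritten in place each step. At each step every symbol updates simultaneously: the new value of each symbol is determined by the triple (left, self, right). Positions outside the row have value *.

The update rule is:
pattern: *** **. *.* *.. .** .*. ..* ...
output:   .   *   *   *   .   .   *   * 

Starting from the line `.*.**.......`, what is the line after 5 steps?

**.*********

*.*.********
**.*........
.**.********
*.**........
**.*********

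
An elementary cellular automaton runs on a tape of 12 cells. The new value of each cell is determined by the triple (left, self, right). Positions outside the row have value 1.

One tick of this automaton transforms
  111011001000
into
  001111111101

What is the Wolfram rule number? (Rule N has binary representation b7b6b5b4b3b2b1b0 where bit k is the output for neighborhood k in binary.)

126

position 0: 111 → 0  (bit 7 = 0)
position 2: 110 → 1  (bit 6 = 1)
position 3: 101 → 1  (bit 5 = 1)
position 6: 100 → 1  (bit 4 = 1)
position 4: 011 → 1  (bit 3 = 1)
position 8: 010 → 1  (bit 2 = 1)
position 7: 001 → 1  (bit 1 = 1)
position 10: 000 → 0  (bit 0 = 0)
bits b7..b0 = 01111110 = 126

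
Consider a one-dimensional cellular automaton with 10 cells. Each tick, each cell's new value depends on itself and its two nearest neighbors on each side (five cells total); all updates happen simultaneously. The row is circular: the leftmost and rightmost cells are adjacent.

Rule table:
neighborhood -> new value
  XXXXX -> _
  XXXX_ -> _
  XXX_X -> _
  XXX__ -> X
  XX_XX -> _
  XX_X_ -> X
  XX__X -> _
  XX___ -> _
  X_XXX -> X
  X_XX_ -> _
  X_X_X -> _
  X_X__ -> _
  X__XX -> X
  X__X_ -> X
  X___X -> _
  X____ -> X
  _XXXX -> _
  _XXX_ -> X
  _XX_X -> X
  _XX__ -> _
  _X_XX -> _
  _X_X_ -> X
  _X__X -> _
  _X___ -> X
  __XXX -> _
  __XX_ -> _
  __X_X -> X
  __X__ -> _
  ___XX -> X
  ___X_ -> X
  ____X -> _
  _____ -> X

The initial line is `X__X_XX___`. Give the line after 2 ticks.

_X___XX_X_

__XX_____X
_X___XX_X_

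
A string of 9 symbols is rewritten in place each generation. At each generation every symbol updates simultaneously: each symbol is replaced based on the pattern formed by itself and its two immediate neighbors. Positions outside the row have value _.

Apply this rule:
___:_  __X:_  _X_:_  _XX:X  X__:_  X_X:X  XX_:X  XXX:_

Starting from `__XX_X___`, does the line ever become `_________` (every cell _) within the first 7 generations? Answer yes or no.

yes

generation 1: __XXX____
generation 2: __X_X____
generation 3: ___X_____
generation 4: _________
all cells are _ at generation 4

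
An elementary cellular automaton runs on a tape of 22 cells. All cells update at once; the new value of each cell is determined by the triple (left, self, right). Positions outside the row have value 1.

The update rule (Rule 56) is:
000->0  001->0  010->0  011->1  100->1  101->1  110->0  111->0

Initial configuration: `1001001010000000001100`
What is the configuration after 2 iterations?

1010010010100000000101

0100100101000000001010
1010010010100000000101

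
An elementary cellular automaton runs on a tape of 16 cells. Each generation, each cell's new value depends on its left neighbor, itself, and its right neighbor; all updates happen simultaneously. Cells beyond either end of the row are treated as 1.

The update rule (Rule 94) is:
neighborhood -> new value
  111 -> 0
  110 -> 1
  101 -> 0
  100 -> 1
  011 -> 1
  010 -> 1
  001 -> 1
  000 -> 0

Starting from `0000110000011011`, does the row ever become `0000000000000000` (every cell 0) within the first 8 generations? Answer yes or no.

1001111000111010
1111001101101010
0001111101101010
1011000101101010
1011101101101010
1010101101101010
1010101101101010  (fixed point — unchanged through generation 8)
generation 8 is 1010101101101010, still not uniform 0

no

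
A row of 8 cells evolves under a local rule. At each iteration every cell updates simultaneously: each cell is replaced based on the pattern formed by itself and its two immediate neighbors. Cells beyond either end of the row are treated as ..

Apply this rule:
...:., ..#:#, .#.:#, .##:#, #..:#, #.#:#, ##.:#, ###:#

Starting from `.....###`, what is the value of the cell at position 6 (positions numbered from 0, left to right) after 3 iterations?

#

....####
...#####
..######
position 6 holds #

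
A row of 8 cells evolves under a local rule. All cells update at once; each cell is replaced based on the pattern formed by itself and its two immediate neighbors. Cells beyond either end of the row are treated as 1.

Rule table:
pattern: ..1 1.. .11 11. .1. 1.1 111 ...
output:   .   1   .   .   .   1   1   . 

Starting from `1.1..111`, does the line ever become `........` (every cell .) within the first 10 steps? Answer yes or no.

no

step 1: .1.1..11
step 2: 1.1.1..1
step 3: .1.1.1..
step 4: 1.1.1.1.
step 5: .1.1.1.1
step 6: 1.1.1.1.  (repeats step 4; period 2)
step 10: 1.1.1.1.
step 10 is 1.1.1.1., still not uniform .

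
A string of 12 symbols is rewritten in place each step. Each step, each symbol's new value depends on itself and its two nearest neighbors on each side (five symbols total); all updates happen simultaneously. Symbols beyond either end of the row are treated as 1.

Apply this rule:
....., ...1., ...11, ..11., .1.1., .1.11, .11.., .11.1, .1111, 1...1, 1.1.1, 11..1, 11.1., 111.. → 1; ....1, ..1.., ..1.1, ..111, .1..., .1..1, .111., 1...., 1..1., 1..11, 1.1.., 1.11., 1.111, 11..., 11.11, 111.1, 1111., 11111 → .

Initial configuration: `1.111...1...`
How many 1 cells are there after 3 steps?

7

....1.11..11
...1.1.11..1
.11.111.11..
count of 1: 7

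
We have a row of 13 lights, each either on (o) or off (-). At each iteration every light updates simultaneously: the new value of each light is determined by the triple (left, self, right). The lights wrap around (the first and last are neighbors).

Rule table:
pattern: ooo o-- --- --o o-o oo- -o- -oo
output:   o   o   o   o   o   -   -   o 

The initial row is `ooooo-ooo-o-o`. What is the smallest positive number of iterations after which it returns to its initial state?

oooo-ooo-o-oo
ooo-ooo-o-ooo
oo-ooo-o-oooo
o-ooo-o-ooooo
-ooo-o-oooooo
ooo-o-oooooo-
oo-o-oooooo-o
o-o-oooooo-oo
-o-oooooo-ooo
o-oooooo-ooo-
-oooooo-ooo-o
oooooo-ooo-o-
ooooo-ooo-o-o

13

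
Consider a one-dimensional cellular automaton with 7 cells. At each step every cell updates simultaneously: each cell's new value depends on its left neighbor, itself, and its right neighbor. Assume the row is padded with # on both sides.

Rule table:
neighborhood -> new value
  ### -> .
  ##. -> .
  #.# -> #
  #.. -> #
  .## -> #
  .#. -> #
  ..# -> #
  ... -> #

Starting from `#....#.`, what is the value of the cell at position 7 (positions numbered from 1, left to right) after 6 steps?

step 1: .######
step 2: ##.....
step 3: ..#####
step 4: ###....
step 5: ...####
step 6: ####...
position 7 holds .

.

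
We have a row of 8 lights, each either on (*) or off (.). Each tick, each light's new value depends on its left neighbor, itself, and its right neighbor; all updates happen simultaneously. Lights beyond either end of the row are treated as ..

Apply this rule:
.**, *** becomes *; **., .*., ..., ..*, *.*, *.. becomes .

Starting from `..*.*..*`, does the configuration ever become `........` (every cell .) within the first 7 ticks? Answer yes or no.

........
all cells are . at tick 1

yes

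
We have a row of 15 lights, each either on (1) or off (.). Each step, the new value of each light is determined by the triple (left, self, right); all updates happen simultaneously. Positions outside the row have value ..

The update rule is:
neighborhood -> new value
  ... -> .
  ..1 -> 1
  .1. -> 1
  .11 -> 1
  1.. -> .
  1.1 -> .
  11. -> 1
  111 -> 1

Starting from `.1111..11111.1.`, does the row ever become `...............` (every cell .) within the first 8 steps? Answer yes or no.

no

11111.111111.1.
11111.111111.1.  (fixed point — unchanged through step 8)
step 8 is 11111.111111.1., still not uniform .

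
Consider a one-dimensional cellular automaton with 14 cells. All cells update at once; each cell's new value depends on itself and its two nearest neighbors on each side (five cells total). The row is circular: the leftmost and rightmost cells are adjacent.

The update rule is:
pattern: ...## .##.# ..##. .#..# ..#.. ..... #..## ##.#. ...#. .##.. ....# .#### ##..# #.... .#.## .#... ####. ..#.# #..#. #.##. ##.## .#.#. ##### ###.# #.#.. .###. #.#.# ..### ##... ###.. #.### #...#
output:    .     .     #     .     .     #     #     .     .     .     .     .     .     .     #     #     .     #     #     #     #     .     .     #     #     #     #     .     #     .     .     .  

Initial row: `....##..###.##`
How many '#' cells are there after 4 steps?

#...#..#.####.
##....###...#.
#.#....#.#..##
#.##...#.#.#.#
count of #: 7

7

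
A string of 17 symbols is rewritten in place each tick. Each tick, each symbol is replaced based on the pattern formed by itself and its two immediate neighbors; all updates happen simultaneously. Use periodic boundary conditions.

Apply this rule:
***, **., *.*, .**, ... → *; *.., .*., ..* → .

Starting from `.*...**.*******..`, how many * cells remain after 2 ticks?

...*.**********.*
.*..************.
count of *: 13

13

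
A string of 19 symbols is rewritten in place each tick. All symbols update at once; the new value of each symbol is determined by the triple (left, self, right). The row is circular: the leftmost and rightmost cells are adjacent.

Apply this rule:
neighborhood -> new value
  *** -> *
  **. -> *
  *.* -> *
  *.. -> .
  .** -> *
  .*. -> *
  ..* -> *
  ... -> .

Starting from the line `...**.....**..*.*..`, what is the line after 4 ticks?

*****.***********.*

..***....***.****..
.****...*********..
*****..**********..
*****.***********.*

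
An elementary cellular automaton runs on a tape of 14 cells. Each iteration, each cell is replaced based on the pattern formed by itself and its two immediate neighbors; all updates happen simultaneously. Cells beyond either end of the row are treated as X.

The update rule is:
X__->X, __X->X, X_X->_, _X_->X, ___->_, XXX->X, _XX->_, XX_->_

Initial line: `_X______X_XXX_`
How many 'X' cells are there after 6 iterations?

5

_XX____XX__X__
___X__X__XXXXX
X_XXXXXXX_XXXX
___XXXXX___XXX
X_X_XXX_X_X_XX
__X__X__X_X__X
count of X: 5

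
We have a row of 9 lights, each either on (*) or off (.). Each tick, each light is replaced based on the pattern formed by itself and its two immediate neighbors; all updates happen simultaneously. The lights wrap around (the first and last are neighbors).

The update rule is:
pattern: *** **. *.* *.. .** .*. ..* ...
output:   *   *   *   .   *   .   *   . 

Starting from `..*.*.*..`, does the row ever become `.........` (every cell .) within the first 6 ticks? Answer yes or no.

.*.*.*...
*.*.*....
.*.*....*
*.*....*.
.*....*.*
*....*.*.
tick 6 is *....*.*., still not uniform .

no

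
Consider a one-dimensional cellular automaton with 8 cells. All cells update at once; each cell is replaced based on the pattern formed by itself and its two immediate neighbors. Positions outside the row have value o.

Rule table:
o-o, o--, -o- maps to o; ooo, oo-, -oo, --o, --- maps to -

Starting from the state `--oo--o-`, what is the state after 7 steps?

ooo--oo-

step 1: o---o-oo
step 2: -o--oo--
step 3: ooo---o-
step 4: ---o--oo
step 5: o--oo---
step 6: -o---o--
step 7: ooo--oo-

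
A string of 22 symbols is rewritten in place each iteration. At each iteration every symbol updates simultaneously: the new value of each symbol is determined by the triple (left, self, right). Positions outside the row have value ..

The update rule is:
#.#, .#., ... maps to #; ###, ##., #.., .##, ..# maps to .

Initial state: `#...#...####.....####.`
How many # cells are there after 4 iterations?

#.#.#.#......###......
#######.####.....#####
.......#.....###......
######.#.###.....#####
count of #: 15

15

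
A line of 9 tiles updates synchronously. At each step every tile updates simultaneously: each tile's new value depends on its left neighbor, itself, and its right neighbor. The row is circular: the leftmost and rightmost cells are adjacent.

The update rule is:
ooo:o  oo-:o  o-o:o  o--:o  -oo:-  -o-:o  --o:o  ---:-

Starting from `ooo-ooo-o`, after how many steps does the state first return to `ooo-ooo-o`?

step 1: oooo-ooo-
step 2: -oooo-ooo
step 3: o-oooo-oo
step 4: oo-oooo-o
step 5: ooo-oooo-
step 6: -ooo-oooo
step 7: o-ooo-ooo
step 8: oo-ooo-oo
step 9: ooo-ooo-o

9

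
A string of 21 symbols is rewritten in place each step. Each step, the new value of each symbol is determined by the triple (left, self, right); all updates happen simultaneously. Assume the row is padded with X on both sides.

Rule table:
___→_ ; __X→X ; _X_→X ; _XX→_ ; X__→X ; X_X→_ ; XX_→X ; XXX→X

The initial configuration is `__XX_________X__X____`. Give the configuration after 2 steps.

XX__XX_____X_XXXXXXX_

XX_XX_______XXXXXX__X
XX__XX_____X_XXXXXXX_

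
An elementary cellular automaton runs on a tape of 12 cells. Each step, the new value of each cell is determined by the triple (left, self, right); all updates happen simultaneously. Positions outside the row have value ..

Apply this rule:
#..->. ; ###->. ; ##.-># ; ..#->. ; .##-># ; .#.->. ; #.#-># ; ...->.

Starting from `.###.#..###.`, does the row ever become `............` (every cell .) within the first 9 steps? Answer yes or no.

yes

.#.##...#.#.
..###....#..
..#.#.......
...#........
............
all cells are . at step 5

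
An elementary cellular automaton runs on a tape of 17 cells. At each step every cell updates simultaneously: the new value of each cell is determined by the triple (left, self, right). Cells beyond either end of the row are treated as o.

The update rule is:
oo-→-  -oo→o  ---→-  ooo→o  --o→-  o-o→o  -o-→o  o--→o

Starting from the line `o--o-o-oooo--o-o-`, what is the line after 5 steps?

oooooo-oooooooooo

-o-ooooooo-o-oooo
ooooooooo-ooooooo
oooooooo-oooooooo
ooooooo-ooooooooo
oooooo-oooooooooo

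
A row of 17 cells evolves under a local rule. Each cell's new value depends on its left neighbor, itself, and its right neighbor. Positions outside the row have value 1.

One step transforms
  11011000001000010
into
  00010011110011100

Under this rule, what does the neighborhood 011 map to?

At position 3 the neighborhood is 011; the next row has 1 there.

1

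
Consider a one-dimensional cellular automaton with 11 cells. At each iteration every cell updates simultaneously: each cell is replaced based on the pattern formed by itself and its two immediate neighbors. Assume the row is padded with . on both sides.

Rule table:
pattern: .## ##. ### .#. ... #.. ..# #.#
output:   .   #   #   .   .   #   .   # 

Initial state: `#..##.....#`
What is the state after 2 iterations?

.#..##.....
..#..##....

..#..##....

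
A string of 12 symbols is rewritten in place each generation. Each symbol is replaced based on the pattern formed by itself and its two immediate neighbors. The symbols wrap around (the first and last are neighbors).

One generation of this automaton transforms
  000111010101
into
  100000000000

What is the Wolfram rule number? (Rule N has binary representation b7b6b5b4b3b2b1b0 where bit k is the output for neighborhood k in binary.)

position 4: 111 → 0  (bit 7 = 0)
position 5: 110 → 0  (bit 6 = 0)
position 6: 101 → 0  (bit 5 = 0)
position 0: 100 → 1  (bit 4 = 1)
position 3: 011 → 0  (bit 3 = 0)
position 7: 010 → 0  (bit 2 = 0)
position 2: 001 → 0  (bit 1 = 0)
position 1: 000 → 0  (bit 0 = 0)
bits b7..b0 = 00010000 = 16

16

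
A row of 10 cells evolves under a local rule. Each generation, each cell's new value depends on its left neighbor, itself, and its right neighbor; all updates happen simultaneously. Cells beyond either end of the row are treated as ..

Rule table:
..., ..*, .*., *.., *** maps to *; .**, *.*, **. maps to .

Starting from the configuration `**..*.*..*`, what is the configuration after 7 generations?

.********.

..***.****
**.*...**.
...****..*
***.**.***
.*......*.
**********
.********.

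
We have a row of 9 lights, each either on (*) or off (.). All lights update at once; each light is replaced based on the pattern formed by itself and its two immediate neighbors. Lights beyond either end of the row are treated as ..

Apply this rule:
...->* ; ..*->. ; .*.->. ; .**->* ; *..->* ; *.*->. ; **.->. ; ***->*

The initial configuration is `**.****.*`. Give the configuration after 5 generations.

*..***...
.*.**.***
...*..**.
**..*.*.*
*.*......

*.*......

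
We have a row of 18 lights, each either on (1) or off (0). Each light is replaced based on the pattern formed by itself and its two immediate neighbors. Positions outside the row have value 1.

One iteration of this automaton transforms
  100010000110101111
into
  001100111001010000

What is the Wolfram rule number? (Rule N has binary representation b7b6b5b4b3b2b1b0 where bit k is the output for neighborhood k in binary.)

position 15: 111 → 0  (bit 7 = 0)
position 0: 110 → 0  (bit 6 = 0)
position 11: 101 → 1  (bit 5 = 1)
position 1: 100 → 0  (bit 4 = 0)
position 9: 011 → 0  (bit 3 = 0)
position 4: 010 → 0  (bit 2 = 0)
position 3: 001 → 1  (bit 1 = 1)
position 2: 000 → 1  (bit 0 = 1)
bits b7..b0 = 00100011 = 35

35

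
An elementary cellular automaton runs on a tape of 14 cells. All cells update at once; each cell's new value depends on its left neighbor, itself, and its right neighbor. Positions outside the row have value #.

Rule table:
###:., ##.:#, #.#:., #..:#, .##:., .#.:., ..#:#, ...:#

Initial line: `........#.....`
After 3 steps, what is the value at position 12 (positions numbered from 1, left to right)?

step 1: ########.#####
step 2: .......#......
step 3: #######.######
position 12 holds #

#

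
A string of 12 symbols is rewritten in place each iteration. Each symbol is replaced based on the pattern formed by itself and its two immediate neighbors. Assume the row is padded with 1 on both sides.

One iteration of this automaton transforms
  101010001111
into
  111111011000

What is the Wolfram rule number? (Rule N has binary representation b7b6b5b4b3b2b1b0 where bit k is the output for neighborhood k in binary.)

126

position 9: 111 → 0  (bit 7 = 0)
position 0: 110 → 1  (bit 6 = 1)
position 1: 101 → 1  (bit 5 = 1)
position 5: 100 → 1  (bit 4 = 1)
position 8: 011 → 1  (bit 3 = 1)
position 2: 010 → 1  (bit 2 = 1)
position 7: 001 → 1  (bit 1 = 1)
position 6: 000 → 0  (bit 0 = 0)
bits b7..b0 = 01111110 = 126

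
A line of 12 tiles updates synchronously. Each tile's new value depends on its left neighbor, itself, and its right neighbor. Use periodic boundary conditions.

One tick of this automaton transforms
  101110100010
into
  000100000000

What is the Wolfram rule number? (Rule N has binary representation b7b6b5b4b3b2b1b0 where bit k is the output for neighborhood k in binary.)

position 3: 111 → 1  (bit 7 = 1)
position 4: 110 → 0  (bit 6 = 0)
position 1: 101 → 0  (bit 5 = 0)
position 7: 100 → 0  (bit 4 = 0)
position 2: 011 → 0  (bit 3 = 0)
position 0: 010 → 0  (bit 2 = 0)
position 9: 001 → 0  (bit 1 = 0)
position 8: 000 → 0  (bit 0 = 0)
bits b7..b0 = 10000000 = 128

128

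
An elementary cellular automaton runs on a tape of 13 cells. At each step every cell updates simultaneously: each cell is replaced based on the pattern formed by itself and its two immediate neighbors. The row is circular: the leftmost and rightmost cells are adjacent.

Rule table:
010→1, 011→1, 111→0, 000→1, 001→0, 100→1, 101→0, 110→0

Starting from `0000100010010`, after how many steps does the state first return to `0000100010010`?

1110111011011
0000100010010

2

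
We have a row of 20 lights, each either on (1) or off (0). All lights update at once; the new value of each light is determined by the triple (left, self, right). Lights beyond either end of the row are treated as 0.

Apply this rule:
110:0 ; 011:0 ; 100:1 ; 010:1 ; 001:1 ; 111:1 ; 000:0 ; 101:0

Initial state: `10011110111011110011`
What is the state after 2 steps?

01000010111010000010

11101100010001101100
01000010111010000010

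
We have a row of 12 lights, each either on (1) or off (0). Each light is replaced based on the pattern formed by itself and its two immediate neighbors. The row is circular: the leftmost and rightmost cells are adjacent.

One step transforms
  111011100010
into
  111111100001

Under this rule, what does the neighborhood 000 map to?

At position 8 the neighborhood is 000; the next row has 0 there.

0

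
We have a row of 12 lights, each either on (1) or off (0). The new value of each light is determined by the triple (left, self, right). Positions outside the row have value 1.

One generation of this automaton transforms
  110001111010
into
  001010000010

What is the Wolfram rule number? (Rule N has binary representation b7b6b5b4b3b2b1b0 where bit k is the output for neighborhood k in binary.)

position 0: 111 → 0  (bit 7 = 0)
position 1: 110 → 0  (bit 6 = 0)
position 9: 101 → 0  (bit 5 = 0)
position 2: 100 → 1  (bit 4 = 1)
position 5: 011 → 0  (bit 3 = 0)
position 10: 010 → 1  (bit 2 = 1)
position 4: 001 → 1  (bit 1 = 1)
position 3: 000 → 0  (bit 0 = 0)
bits b7..b0 = 00010110 = 22

22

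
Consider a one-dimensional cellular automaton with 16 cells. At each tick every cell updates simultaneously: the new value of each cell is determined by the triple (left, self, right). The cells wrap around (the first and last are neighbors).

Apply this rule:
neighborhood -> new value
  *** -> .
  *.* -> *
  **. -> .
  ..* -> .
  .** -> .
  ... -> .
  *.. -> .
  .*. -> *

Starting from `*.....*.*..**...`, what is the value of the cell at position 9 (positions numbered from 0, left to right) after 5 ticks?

.

tick 1: *.....***.......
tick 2: *...............
tick 3: *...............  (fixed point — unchanged through tick 5)
position 9 holds .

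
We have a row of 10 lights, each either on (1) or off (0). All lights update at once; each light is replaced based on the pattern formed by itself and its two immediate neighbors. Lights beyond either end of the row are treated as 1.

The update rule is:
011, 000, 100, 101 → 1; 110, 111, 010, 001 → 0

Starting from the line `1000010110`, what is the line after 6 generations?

generation 1: 0111001101
generation 2: 1100101011
generation 3: 0010010110
generation 4: 1001001101
generation 5: 0100101011
generation 6: 1010010110

1010010110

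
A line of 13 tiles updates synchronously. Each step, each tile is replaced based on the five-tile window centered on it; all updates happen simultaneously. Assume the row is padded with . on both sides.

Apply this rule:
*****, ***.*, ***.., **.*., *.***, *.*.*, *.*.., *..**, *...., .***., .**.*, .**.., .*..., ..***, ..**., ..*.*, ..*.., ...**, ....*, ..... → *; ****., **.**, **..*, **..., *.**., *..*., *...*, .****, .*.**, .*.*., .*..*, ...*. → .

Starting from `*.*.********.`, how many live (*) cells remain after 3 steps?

7

*.*.*.****.*.
*.*.*.*..****
*.*.*.*.**..*
count of *: 7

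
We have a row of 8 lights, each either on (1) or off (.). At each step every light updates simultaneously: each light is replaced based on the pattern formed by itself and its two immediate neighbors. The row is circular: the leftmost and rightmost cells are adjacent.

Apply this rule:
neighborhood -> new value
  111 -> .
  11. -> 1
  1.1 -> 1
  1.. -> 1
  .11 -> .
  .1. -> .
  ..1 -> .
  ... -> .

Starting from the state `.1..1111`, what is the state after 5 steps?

1.1....1
11.1....
.11.1...
..11.1..
...11.1.

...11.1.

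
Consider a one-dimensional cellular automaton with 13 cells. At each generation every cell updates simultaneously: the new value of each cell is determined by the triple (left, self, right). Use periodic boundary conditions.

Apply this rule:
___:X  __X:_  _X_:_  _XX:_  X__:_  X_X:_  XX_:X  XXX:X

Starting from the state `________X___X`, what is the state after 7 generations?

_XXXXXX___X__
__XXXXX_X___X
___XXXX___X__
XX__XXX_X___X
XX___XX___X__
_X_X__X_X____
__________XXX

__________XXX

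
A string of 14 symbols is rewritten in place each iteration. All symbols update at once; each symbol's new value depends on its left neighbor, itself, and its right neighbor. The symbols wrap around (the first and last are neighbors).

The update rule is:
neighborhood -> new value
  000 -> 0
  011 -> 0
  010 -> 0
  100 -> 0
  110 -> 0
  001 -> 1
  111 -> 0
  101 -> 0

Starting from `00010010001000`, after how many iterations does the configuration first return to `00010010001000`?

14

00100100010000
01001000100000
10010001000000
00100010000001
01000100000010
10001000000100
00010000001001
00100000010010
01000000100100
10000001001000
00000010010001
00000100100010
00001001000100
00010010001000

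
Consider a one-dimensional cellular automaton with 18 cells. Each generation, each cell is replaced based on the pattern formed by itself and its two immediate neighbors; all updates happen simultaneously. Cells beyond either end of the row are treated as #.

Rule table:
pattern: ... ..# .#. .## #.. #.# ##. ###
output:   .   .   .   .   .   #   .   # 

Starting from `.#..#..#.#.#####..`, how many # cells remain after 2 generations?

3

#.......#.#.###...
.........#.#.#....
count of #: 3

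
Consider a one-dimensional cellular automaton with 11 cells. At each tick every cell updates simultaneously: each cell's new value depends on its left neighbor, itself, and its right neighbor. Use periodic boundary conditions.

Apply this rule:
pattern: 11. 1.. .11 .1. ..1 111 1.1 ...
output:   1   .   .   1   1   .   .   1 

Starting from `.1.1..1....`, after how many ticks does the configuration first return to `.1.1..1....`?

tick 1: 11.1.11.111
tick 2: .1.1..1....

2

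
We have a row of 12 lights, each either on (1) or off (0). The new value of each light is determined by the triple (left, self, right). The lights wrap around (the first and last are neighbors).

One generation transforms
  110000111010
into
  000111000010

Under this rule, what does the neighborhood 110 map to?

At position 1 the neighborhood is 110; the next row has 0 there.

0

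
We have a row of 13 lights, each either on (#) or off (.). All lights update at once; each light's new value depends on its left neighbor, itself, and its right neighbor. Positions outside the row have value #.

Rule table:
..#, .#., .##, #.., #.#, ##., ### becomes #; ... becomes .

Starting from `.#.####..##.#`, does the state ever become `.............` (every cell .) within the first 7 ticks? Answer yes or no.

#############
#############  (fixed point — unchanged through tick 7)
tick 7 is #############, still not uniform .

no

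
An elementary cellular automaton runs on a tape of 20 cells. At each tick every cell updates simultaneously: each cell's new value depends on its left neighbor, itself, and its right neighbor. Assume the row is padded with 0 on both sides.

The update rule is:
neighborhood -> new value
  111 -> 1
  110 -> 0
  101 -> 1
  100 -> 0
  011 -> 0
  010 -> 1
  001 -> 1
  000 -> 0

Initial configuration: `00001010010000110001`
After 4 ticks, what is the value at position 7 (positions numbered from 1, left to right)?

00011110110001000011
00101101000011000100
01110011000100001100
10100100001100010000
position 7 holds 0

0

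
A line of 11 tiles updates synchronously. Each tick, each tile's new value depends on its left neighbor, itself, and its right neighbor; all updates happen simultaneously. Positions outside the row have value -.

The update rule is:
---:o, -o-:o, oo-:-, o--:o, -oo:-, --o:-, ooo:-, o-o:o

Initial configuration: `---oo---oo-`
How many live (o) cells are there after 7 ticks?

6

oo---oo---o
--oo---oo-o
o---oo---oo
ooo---oo---
---oo---ooo
oo---oo----
--oo---oooo
count of o: 6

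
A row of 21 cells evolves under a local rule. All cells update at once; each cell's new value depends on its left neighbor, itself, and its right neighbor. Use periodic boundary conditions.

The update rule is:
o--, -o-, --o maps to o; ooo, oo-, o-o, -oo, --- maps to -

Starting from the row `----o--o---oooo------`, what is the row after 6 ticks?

---oooooo-o----o-----
--o-------oo--ooo----
-ooo-----o--oo---o---
o---o---oooo--o-ooo--
oo-ooo-o----ooo----oo
-------oo--o---o--o--

-------oo--o---o--o--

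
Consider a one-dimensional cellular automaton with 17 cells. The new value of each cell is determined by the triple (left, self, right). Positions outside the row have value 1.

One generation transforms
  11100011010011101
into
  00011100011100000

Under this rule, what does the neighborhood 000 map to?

1

At position 4 the neighborhood is 000; the next row has 1 there.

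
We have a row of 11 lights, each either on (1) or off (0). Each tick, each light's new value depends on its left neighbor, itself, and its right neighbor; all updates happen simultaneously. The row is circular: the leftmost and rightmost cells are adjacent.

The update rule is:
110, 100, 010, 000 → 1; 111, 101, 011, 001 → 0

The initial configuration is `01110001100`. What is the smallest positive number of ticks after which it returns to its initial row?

00011100111
11000110001
01110011100
00011000111
11001110001
01100011100
00111000111
10001110001
11100011100
00111000110
10001110011
11100011000
00111001110
10001100011
11100111000
00110001110
10011100011
11000111000
01110001110
00011100011
11000111001
01110001100

22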